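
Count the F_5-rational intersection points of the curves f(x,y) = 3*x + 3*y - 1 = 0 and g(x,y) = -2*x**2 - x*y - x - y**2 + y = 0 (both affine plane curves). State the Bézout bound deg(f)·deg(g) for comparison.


Common zeros: {(2, 0), (3, 4)}; count = 2; Bézout bound = 2.

deg(f) = 1, deg(g) = 2, so Bézout bound = 2.
Scan x ∈ F_5. For each x, list the y ∈ F_5 with f(x, y) ≡ 0 and those with g(x, y) ≡ 0 (mod 5); the common zeros in that column are the intersection.
  x = 0: f ≡ 0 at y ∈ {2}; g ≡ 0 at y ∈ {0, 1}; common: ∅.
  x = 1: f ≡ 0 at y ∈ {1}; g ≡ 0 at y ∈ ∅; common: ∅.
  x = 2: f ≡ 0 at y ∈ {0}; g ≡ 0 at y ∈ {0, 4}; common: {0}.
  x = 3: f ≡ 0 at y ∈ {4}; g ≡ 0 at y ∈ {4}; common: {4}.
  x = 4: f ≡ 0 at y ∈ {3}; g ≡ 0 at y ∈ {1}; common: ∅.
Collecting: common zeros = {(2, 0), (3, 4)}, so the count is 2.
Comparison with the Bézout bound: 2 ≤ 2 = deg(f)·deg(g), as expected for curves with no common component (the bound is attained).


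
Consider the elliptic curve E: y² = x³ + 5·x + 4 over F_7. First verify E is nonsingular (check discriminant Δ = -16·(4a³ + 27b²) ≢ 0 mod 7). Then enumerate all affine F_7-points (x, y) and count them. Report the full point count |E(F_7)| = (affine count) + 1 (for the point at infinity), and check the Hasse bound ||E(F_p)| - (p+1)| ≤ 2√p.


Affine points = {(0, 2), (0, 5), (2, 1), (2, 6), (3, 2), (3, 5), (4, 2), (4, 5), (5, 0)}; affine count = 9; |E(F_7)| = 10.

Discriminant check: Δ ∝ 4a³ + 27b² = 4·5³ + 27·4² = 4·125 + 27·16 ≡ 1 (mod 7). Nonzero ⇒ E is nonsingular.
For each x ∈ F_7, compute rhs = x³ + 5·x + 4 mod 7, then count y ∈ F_7 with y² ≡ rhs.
  x = 0: rhs = 4, matching y values: 2, 5 (2 points).
  x = 1: rhs = 3, matching y values: none (0 points).
  x = 2: rhs = 1, matching y values: 1, 6 (2 points).
  x = 3: rhs = 4, matching y values: 2, 5 (2 points).
  x = 4: rhs = 4, matching y values: 2, 5 (2 points).
  x = 5: rhs = 0, matching y values: 0 (1 points).
  x = 6: rhs = 5, matching y values: none (0 points).
Total affine count: 9.
Full point count |E(F_7)| = 9 + 1 = 10.
Hasse bound: |10 − (7+1)| = |2| = 2 ≤ 2√7 ≈ 5.2915 ✓.


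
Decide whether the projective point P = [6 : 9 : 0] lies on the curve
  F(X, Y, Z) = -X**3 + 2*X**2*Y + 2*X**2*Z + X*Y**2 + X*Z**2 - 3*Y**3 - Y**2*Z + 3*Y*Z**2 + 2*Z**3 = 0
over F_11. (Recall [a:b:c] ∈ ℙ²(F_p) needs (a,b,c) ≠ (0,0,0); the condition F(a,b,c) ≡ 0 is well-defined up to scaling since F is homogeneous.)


F(6,9,0) ≡ 7 (mod 11); P is NOT on the curve.

Evaluate F(6, 9, 0) term-by-term (mod 11).
  -X**3 ↦ -1·216·1·1 = -216
  2*X**2*Y ↦ 2·36·9·1 = 648
  2*X**2*Z ↦ 2·36·1·0 = 0
  X*Y**2 ↦ 1·6·81·1 = 486
  X*Z**2 ↦ 1·6·1·0 = 0
  -3*Y**3 ↦ -3·1·729·1 = -2187
  -Y**2*Z ↦ -1·1·81·0 = 0
  3*Y*Z**2 ↦ 3·1·9·0 = 0
  2*Z**3 ↦ 2·1·1·0 = 0
Sum: F(6, 9, 0) = (-216) + (648) + (0) + (486) + (0) + (-2187) + (0) + (0) + (0) = -1269.
Reducing mod 11: -1269 ≡ 7 (mod 11).
Since F(a, b, c) ≡ 7 ≠ 0 (mod 11), P does NOT lie on the curve.


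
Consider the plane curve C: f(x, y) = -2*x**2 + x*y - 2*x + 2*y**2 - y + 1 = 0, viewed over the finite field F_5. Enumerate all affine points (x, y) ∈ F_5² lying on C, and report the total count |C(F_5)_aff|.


Affine F_5-points: {(1, 2), (1, 3), (2, 3), (2, 4), (4, 2), (4, 4)}; count = 6.

For each of the 25 pairs (x, y) ∈ F_5², evaluate f(x, y) mod 5. Record the zeros.
  x = 0: [0↦1, 1↦2, 2↦2, 3↦1, 4↦4]  zeros at y ∈ ∅
  x = 1: [0↦2, 1↦4, 2↦0, 3↦0, 4↦4]  zeros at y ∈ {2, 3}
  x = 2: [0↦4, 1↦2, 2↦4, 3↦0, 4↦0]  zeros at y ∈ {3, 4}
  x = 3: [0↦2, 1↦1, 2↦4, 3↦1, 4↦2]  zeros at y ∈ ∅
  x = 4: [0↦1, 1↦1, 2↦0, 3↦3, 4↦0]  zeros at y ∈ {2, 4}
Collecting zeros: affine points = {(1, 2), (1, 3), (2, 3), (2, 4), (4, 2), (4, 4)}.
Total count |C(F_5)_aff| = 6.


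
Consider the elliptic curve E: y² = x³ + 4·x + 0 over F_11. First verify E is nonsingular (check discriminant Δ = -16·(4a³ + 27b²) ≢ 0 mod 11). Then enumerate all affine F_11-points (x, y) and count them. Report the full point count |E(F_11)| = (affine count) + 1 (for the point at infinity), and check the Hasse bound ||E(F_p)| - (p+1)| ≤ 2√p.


Affine points = {(0, 0), (1, 4), (1, 7), (2, 4), (2, 7), (4, 5), (4, 6), (6, 3), (6, 8), (8, 4), (8, 7)}; affine count = 11; |E(F_11)| = 12.

Discriminant check: Δ ∝ 4a³ + 27b² = 4·4³ + 27·0² = 4·64 + 27·0 ≡ 3 (mod 11). Nonzero ⇒ E is nonsingular.
For each x ∈ F_11, compute rhs = x³ + 4·x + 0 mod 11, then count y ∈ F_11 with y² ≡ rhs.
  x = 0: rhs = 0, matching y values: 0 (1 points).
  x = 1: rhs = 5, matching y values: 4, 7 (2 points).
  x = 2: rhs = 5, matching y values: 4, 7 (2 points).
  x = 3: rhs = 6, matching y values: none (0 points).
  x = 4: rhs = 3, matching y values: 5, 6 (2 points).
  x = 5: rhs = 2, matching y values: none (0 points).
  x = 6: rhs = 9, matching y values: 3, 8 (2 points).
  x = 7: rhs = 8, matching y values: none (0 points).
  x = 8: rhs = 5, matching y values: 4, 7 (2 points).
  x = 9: rhs = 6, matching y values: none (0 points).
  x = 10: rhs = 6, matching y values: none (0 points).
Total affine count: 11.
Full point count |E(F_11)| = 11 + 1 = 12.
Hasse bound: |12 − (11+1)| = |0| = 0 ≤ 2√11 ≈ 6.6332 ✓.


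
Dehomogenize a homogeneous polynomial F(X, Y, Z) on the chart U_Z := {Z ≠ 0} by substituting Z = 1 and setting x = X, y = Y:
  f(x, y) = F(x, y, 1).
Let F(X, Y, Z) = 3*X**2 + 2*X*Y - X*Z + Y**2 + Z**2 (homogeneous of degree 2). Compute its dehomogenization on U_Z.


f(x, y) = 3*x**2 + 2*x*y - x + y**2 + 1

On U_Z we set Z = 1. Each monomial c·X^i·Y^j·Z^k in F becomes c·x^i·y^j·1^k = c·x^i·y^j.
Substituting Z = 1: F(X, Y, 1) = 3*x**2 + 2*x*y - x + y**2 + 1.
Note: deg(f) ≤ deg(F) = 2; strict inequality happens when F is divisible by Z (lost terms).


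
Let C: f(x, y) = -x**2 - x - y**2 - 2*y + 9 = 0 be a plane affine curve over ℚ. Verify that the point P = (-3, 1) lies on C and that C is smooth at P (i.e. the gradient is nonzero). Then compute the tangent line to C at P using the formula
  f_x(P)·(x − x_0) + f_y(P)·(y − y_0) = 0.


Tangent line at P: 5*x - 4*y + 19 = 0.

Step 1: f(-3, 1) = 0, so P lies on C.
Step 2: partial derivatives
  f_x(x, y) = -2*x - 1, f_y(x, y) = -2*y - 2.
  f_x(P) = 5, f_y(P) = -4 (gradient nonzero, so P is smooth).
Step 3: tangent line at P: 5·(x − -3) + -4·(y − 1) = 0.
Expanding: 5*x - 4*y + 19 = 0.


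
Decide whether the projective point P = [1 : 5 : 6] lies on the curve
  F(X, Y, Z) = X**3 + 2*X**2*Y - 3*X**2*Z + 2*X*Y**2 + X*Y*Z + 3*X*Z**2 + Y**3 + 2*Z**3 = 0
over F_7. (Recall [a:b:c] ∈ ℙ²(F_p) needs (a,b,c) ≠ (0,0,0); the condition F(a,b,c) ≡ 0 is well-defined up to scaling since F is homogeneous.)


F(1,5,6) ≡ 3 (mod 7); P is NOT on the curve.

Evaluate F(1, 5, 6) term-by-term (mod 7).
  X**3 ↦ 1·1·1·1 = 1
  2*X**2*Y ↦ 2·1·5·1 = 10
  -3*X**2*Z ↦ -3·1·1·6 = -18
  2*X*Y**2 ↦ 2·1·25·1 = 50
  X*Y*Z ↦ 1·1·5·6 = 30
  3*X*Z**2 ↦ 3·1·1·36 = 108
  Y**3 ↦ 1·1·125·1 = 125
  2*Z**3 ↦ 2·1·1·216 = 432
Sum: F(1, 5, 6) = (1) + (10) + (-18) + (50) + (30) + (108) + (125) + (432) = 738.
Reducing mod 7: 738 ≡ 3 (mod 7).
Since F(a, b, c) ≡ 3 ≠ 0 (mod 7), P does NOT lie on the curve.


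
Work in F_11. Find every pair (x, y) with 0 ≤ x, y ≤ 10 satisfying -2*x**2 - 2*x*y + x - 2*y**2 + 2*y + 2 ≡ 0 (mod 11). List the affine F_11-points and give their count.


Affine F_11-points: {(0, 4), (0, 8), (2, 4), (2, 6), (3, 10), (4, 9), (4, 10), (7, 2), (7, 3), (8, 2), (9, 6), (9, 8)}; count = 12.

For each of the 121 pairs (x, y) ∈ F_11², evaluate f(x, y) mod 11. Record the zeros.
  x = 0: [0↦2, 1↦2, 2↦9, 3↦1, 4↦0, 5↦6, 6↦8, 7↦6, 8↦0, 9↦1, 10↦9]  zeros at y ∈ {4, 8}
  x = 1: [0↦1, 1↦10, 2↦4, 3↦5, 4↦2, 5↦6, 6↦6, 7↦2, 8↦5, 9↦4, 10↦10]  zeros at y ∈ ∅
  x = 2: [0↦7, 1↦3, 2↦6, 3↦5, 4↦0, 5↦2, 6↦0, 7↦5, 8↦6, 9↦3, 10↦7]  zeros at y ∈ {4, 6}
  x = 3: [0↦9, 1↦3, 2↦4, 3↦1, 4↦5, 5↦5, 6↦1, 7↦4, 8↦3, 9↦9, 10↦0]  zeros at y ∈ {10}
  x = 4: [0↦7, 1↦10, 2↦9, 3↦4, 4↦6, 5↦4, 6↦9, 7↦10, 8↦7, 9↦0, 10↦0]  zeros at y ∈ {9, 10}
  x = 5: [0↦1, 1↦2, 2↦10, 3↦3, 4↦3, 5↦10, 6↦2, 7↦1, 8↦7, 9↦9, 10↦7]  zeros at y ∈ ∅
  x = 6: [0↦2, 1↦1, 2↦7, 3↦9, 4↦7, 5↦1, 6↦2, 7↦10, 8↦3, 9↦3, 10↦10]  zeros at y ∈ ∅
  x = 7: [0↦10, 1↦7, 2↦0, 3↦0, 4↦7, 5↦10, 6↦9, 7↦4, 8↦6, 9↦4, 10↦9]  zeros at y ∈ {2, 3}
  x = 8: [0↦3, 1↦9, 2↦0, 3↦9, 4↦3, 5↦4, 6↦1, 7↦5, 8↦5, 9↦1, 10↦4]  zeros at y ∈ {2}
  x = 9: [0↦3, 1↦7, 2↦7, 3↦3, 4↦6, 5↦5, 6↦0, 7↦2, 8↦0, 9↦5, 10↦6]  zeros at y ∈ {6, 8}
  x = 10: [0↦10, 1↦1, 2↦10, 3↦4, 4↦5, 5↦2, 6↦6, 7↦6, 8↦2, 9↦5, 10↦4]  zeros at y ∈ ∅
Collecting zeros: affine points = {(0, 4), (0, 8), (2, 4), (2, 6), (3, 10), (4, 9), (4, 10), (7, 2), (7, 3), (8, 2), (9, 6), (9, 8)}.
Total count |C(F_11)_aff| = 12.


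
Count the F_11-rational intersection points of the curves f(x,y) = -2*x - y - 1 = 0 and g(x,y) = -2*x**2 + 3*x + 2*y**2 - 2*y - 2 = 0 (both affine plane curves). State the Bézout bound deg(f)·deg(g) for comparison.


Common zeros: {(6, 9), (8, 5)}; count = 2; Bézout bound = 2.

deg(f) = 1, deg(g) = 2, so Bézout bound = 2.
Scan x ∈ F_11. For each x, list the y ∈ F_11 with f(x, y) ≡ 0 and those with g(x, y) ≡ 0 (mod 11); the common zeros in that column are the intersection.
  x = 0: f ≡ 0 at y ∈ {10}; g ≡ 0 at y ∈ {4, 8}; common: ∅.
  x = 1: f ≡ 0 at y ∈ {8}; g ≡ 0 at y ∈ {3, 9}; common: ∅.
  x = 2: f ≡ 0 at y ∈ {6}; g ≡ 0 at y ∈ {2, 10}; common: ∅.
  x = 3: f ≡ 0 at y ∈ {4}; g ≡ 0 at y ∈ {0, 1}; common: ∅.
  x = 4: f ≡ 0 at y ∈ {2}; g ≡ 0 at y ∈ {0, 1}; common: ∅.
  x = 5: f ≡ 0 at y ∈ {0}; g ≡ 0 at y ∈ {2, 10}; common: ∅.
  x = 6: f ≡ 0 at y ∈ {9}; g ≡ 0 at y ∈ {3, 9}; common: {9}.
  x = 7: f ≡ 0 at y ∈ {7}; g ≡ 0 at y ∈ {4, 8}; common: ∅.
  x = 8: f ≡ 0 at y ∈ {5}; g ≡ 0 at y ∈ {5, 7}; common: {5}.
  x = 9: f ≡ 0 at y ∈ {3}; g ≡ 0 at y ∈ {6}; common: ∅.
  x = 10: f ≡ 0 at y ∈ {1}; g ≡ 0 at y ∈ {5, 7}; common: ∅.
Collecting: common zeros = {(6, 9), (8, 5)}, so the count is 2.
Comparison with the Bézout bound: 2 ≤ 2 = deg(f)·deg(g), as expected for curves with no common component (the bound is attained).


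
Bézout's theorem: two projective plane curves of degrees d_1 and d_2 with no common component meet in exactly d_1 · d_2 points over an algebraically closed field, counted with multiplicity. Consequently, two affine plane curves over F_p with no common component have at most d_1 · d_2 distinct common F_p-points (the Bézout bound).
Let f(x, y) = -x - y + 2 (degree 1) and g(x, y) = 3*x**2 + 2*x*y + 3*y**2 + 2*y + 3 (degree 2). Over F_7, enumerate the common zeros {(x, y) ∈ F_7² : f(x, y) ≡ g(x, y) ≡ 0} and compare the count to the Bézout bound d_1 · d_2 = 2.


Common zeros: ∅; count = 0; Bézout bound = 2.

deg(f) = 1, deg(g) = 2, so Bézout bound = 2.
Scan x ∈ F_7. For each x, list the y ∈ F_7 with f(x, y) ≡ 0 and those with g(x, y) ≡ 0 (mod 7); the common zeros in that column are the intersection.
  x = 0: f ≡ 0 at y ∈ {2}; g ≡ 0 at y ∈ ∅; common: ∅.
  x = 1: f ≡ 0 at y ∈ {1}; g ≡ 0 at y ∈ {4}; common: ∅.
  x = 2: f ≡ 0 at y ∈ {0}; g ≡ 0 at y ∈ ∅; common: ∅.
  x = 3: f ≡ 0 at y ∈ {6}; g ≡ 0 at y ∈ ∅; common: ∅.
  x = 4: f ≡ 0 at y ∈ {5}; g ≡ 0 at y ∈ ∅; common: ∅.
  x = 5: f ≡ 0 at y ∈ {4}; g ≡ 0 at y ∈ ∅; common: ∅.
  x = 6: f ≡ 0 at y ∈ {3}; g ≡ 0 at y ∈ ∅; common: ∅.
Collecting: common zeros = ∅, so the count is 0.
Comparison with the Bézout bound: 0 ≤ 2 = deg(f)·deg(g), as expected for curves with no common component (the affine F_7-count falls short of the bound because intersections may lie at infinity, over extension fields, or carry multiplicity).


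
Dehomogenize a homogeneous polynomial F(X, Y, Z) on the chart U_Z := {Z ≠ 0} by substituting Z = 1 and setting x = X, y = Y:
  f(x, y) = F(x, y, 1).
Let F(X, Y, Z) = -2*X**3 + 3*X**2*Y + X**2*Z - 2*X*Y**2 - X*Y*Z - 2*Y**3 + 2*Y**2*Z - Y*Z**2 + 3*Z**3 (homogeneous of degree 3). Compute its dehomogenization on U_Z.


f(x, y) = -2*x**3 + 3*x**2*y + x**2 - 2*x*y**2 - x*y - 2*y**3 + 2*y**2 - y + 3

On U_Z we set Z = 1. Each monomial c·X^i·Y^j·Z^k in F becomes c·x^i·y^j·1^k = c·x^i·y^j.
Substituting Z = 1: F(X, Y, 1) = -2*x**3 + 3*x**2*y + x**2 - 2*x*y**2 - x*y - 2*y**3 + 2*y**2 - y + 3.
Note: deg(f) ≤ deg(F) = 3; strict inequality happens when F is divisible by Z (lost terms).


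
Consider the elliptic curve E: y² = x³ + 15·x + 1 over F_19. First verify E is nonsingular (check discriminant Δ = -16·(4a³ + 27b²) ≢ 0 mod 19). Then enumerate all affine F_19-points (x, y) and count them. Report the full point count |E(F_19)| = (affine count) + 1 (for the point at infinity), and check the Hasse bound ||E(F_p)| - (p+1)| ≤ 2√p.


Affine points = {(0, 1), (0, 18), (1, 6), (1, 13), (2, 1), (2, 18), (3, 4), (3, 15), (4, 7), (4, 12), (5, 7), (5, 12), (8, 5), (8, 14), (10, 7), (10, 12), (12, 3), (12, 16), (16, 9), (16, 10), (17, 1), (17, 18), (18, 2), (18, 17)}; affine count = 24; |E(F_19)| = 25.

Discriminant check: Δ ∝ 4a³ + 27b² = 4·15³ + 27·1² = 4·3375 + 27·1 ≡ 18 (mod 19). Nonzero ⇒ E is nonsingular.
For each x ∈ F_19, compute rhs = x³ + 15·x + 1 mod 19, then count y ∈ F_19 with y² ≡ rhs.
  x = 0: rhs = 1, matching y values: 1, 18 (2 points).
  x = 1: rhs = 17, matching y values: 6, 13 (2 points).
  x = 2: rhs = 1, matching y values: 1, 18 (2 points).
  x = 3: rhs = 16, matching y values: 4, 15 (2 points).
  x = 4: rhs = 11, matching y values: 7, 12 (2 points).
  x = 5: rhs = 11, matching y values: 7, 12 (2 points).
  x = 6: rhs = 3, matching y values: none (0 points).
  x = 7: rhs = 12, matching y values: none (0 points).
  x = 8: rhs = 6, matching y values: 5, 14 (2 points).
  x = 9: rhs = 10, matching y values: none (0 points).
  x = 10: rhs = 11, matching y values: 7, 12 (2 points).
  x = 11: rhs = 15, matching y values: none (0 points).
  x = 12: rhs = 9, matching y values: 3, 16 (2 points).
  x = 13: rhs = 18, matching y values: none (0 points).
  x = 14: rhs = 10, matching y values: none (0 points).
  x = 15: rhs = 10, matching y values: none (0 points).
  x = 16: rhs = 5, matching y values: 9, 10 (2 points).
  x = 17: rhs = 1, matching y values: 1, 18 (2 points).
  x = 18: rhs = 4, matching y values: 2, 17 (2 points).
Total affine count: 24.
Full point count |E(F_19)| = 24 + 1 = 25.
Hasse bound: |25 − (19+1)| = |5| = 5 ≤ 2√19 ≈ 8.7178 ✓.


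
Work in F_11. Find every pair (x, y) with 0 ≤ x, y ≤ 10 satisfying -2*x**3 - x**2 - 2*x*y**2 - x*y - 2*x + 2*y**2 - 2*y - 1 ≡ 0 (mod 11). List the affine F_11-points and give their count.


Affine F_11-points: {(0, 3), (0, 9), (1, 9), (2, 3), (2, 6), (3, 3), (3, 4), (4, 1), (4, 9), (5, 0), (5, 6), (9, 5), (9, 6)}; count = 13.

For each of the 121 pairs (x, y) ∈ F_11², evaluate f(x, y) mod 11. Record the zeros.
  x = 0: [0↦10, 1↦10, 2↦3, 3↦0, 4↦1, 5↦6, 6↦4, 7↦6, 8↦1, 9↦0, 10↦3]  zeros at y ∈ {3, 9}
  x = 1: [0↦5, 1↦2, 2↦10, 3↦7, 4↦4, 5↦1, 6↦9, 7↦6, 8↦3, 9↦0, 10↦8]  zeros at y ∈ {9}
  x = 2: [0↦8, 1↦2, 2↦3, 3↦0, 4↦4, 5↦4, 6↦0, 7↦3, 8↦2, 9↦8, 10↦10]  zeros at y ∈ {3, 6}
  x = 3: [0↦7, 1↦9, 2↦3, 3↦0, 4↦0, 5↦3, 6↦9, 7↦7, 8↦8, 9↦1, 10↦8]  zeros at y ∈ {3, 4}
  x = 4: [0↦1, 1↦0, 2↦9, 3↦6, 4↦2, 5↦8, 6↦2, 7↦6, 8↦9, 9↦0, 10↦1]  zeros at y ∈ {1, 9}
  x = 5: [0↦0, 1↦7, 2↦9, 3↦6, 4↦9, 5↦7, 6↦0, 7↦10, 8↦4, 9↦4, 10↦10]  zeros at y ∈ {0, 6}
  x = 6: [0↦3, 1↦7, 2↦2, 3↦10, 4↦9, 5↦10, 6↦2, 7↦7, 8↦3, 9↦1, 10↦1]  zeros at y ∈ ∅
  x = 7: [0↦9, 1↦10, 2↦9, 3↦6, 4↦1, 5↦5, 6↦7, 7↦7, 8↦5, 9↦1, 10↦6]  zeros at y ∈ ∅
  x = 8: [0↦6, 1↦4, 2↦7, 3↦4, 4↦6, 5↦2, 6↦3, 7↦9, 8↦9, 9↦3, 10↦2]  zeros at y ∈ ∅
  x = 9: [0↦4, 1↦10, 2↦6, 3↦3, 4↦1, 5↦0, 6↦0, 7↦1, 8↦3, 9↦6, 10↦10]  zeros at y ∈ {5, 6}
  x = 10: [0↦2, 1↦5, 2↦5, 3↦2, 4↦7, 5↦9, 6↦8, 7↦4, 8↦8, 9↦9, 10↦7]  zeros at y ∈ ∅
Collecting zeros: affine points = {(0, 3), (0, 9), (1, 9), (2, 3), (2, 6), (3, 3), (3, 4), (4, 1), (4, 9), (5, 0), (5, 6), (9, 5), (9, 6)}.
Total count |C(F_11)_aff| = 13.


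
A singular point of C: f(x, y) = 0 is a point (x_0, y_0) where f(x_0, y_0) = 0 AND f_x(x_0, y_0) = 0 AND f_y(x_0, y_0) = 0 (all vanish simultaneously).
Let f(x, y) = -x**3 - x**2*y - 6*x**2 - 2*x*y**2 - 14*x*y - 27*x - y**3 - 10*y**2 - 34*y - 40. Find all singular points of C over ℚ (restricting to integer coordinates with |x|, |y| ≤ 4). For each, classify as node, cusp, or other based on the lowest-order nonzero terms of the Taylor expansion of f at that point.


Singular points: {(-1, -3)}; classification: cusp.

Compute partial derivatives:
  f_x = -3*x**2 - 2*x*y - 12*x - 2*y**2 - 14*y - 27.
  f_y = -x**2 - 4*x*y - 14*x - 3*y**2 - 20*y - 34.
Scan x_0 ∈ {−4, ..., 4}. For each x_0, f_y(x_0, y) is a polynomial in y; find its integer roots y ∈ {−4, ..., 4}, then test f_x and f at those candidates.
  x = -4: f_y(-4, y) = -3*y**2 - 4*y + 6; no integer root y with |y| ≤ 4.
  x = -3: f_y(-3, y) = -3*y**2 - 8*y - 1; no integer root y with |y| ≤ 4.
  x = -2: f_y(-2, y) = -3*y**2 - 12*y - 10; no integer root y with |y| ≤ 4.
  x = -1: f_y(-1, y) = -3*y**2 - 16*y - 21; vanishes at y ∈ {-3}. (-1, -3): f_x = 0, f = 0 — SINGULAR.
  x = 0: f_y(0, y) = -3*y**2 - 20*y - 34; no integer root y with |y| ≤ 4.
  x = 1: f_y(1, y) = -3*y**2 - 24*y - 49; no integer root y with |y| ≤ 4.
  x = 2: f_y(2, y) = -3*y**2 - 28*y - 66; no integer root y with |y| ≤ 4.
  x = 3: f_y(3, y) = -3*y**2 - 32*y - 85; no integer root y with |y| ≤ 4.
  x = 4: f_y(4, y) = -3*y**2 - 36*y - 106; no integer root y with |y| ≤ 4.
Only singular point on the grid: (-1, -3).
Classify: substitute x = -1 + u, y = -3 + v and expand: f = -u**3 - u**2*v - 2*u*v**2 - v**3 + v**2.
No constant or linear terms (consistent with a singular point). Quadratic part: v**2. Cubic part: -u**3 - u**2*v - 2*u*v**2 - v**3.
The quadratic part v**2 is a perfect square, so there is a single (double) tangent line v = 0, i.e. y = -3. Restricting the cubic part to that line (v = 0) leaves -u**3 ≠ 0, so f is not divisible by v and the branch is v² ≈ u**3 to lowest order — this is a cusp.
Classification: cusp.


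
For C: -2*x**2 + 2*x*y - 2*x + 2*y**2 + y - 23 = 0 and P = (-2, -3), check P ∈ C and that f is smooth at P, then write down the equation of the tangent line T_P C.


Tangent line at P: -15*y - 45 = 0.

Step 1: f(-2, -3) = 0, so P lies on C.
Step 2: partial derivatives
  f_x(x, y) = -4*x + 2*y - 2, f_y(x, y) = 2*x + 4*y + 1.
  f_x(P) = 0, f_y(P) = -15 (gradient nonzero, so P is smooth).
Step 3: tangent line at P: 0·(x − -2) + -15·(y − -3) = 0.
Expanding: -15*y - 45 = 0.


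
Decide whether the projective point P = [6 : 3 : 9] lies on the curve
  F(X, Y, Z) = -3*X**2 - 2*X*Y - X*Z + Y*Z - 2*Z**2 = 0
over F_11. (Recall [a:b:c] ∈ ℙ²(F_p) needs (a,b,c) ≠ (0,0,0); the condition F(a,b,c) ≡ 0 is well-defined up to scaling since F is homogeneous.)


F(6,3,9) ≡ 8 (mod 11); P is NOT on the curve.

Evaluate F(6, 3, 9) term-by-term (mod 11).
  -3*X**2 ↦ -3·36·1·1 = -108
  -2*X*Y ↦ -2·6·3·1 = -36
  -X*Z ↦ -1·6·1·9 = -54
  Y*Z ↦ 1·1·3·9 = 27
  -2*Z**2 ↦ -2·1·1·81 = -162
Sum: F(6, 3, 9) = (-108) + (-36) + (-54) + (27) + (-162) = -333.
Reducing mod 11: -333 ≡ 8 (mod 11).
Since F(a, b, c) ≡ 8 ≠ 0 (mod 11), P does NOT lie on the curve.


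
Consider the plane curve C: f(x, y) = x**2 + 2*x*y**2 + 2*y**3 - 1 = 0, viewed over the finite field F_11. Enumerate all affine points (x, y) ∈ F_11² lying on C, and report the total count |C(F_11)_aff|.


Affine F_11-points: {(0, 8), (1, 0), (1, 10), (4, 8), (6, 2), (6, 7), (7, 9), (8, 2), (8, 10), (10, 0), (10, 1)}; count = 11.

For each of the 121 pairs (x, y) ∈ F_11², evaluate f(x, y) mod 11. Record the zeros.
  x = 0: [0↦10, 1↦1, 2↦4, 3↦9, 4↦6, 5↦7, 6↦2, 7↦3, 8↦0, 9↦5, 10↦8]  zeros at y ∈ {8}
  x = 1: [0↦0, 1↦4, 2↦2, 3↦6, 4↦6, 5↦3, 6↦9, 7↦3, 8↦8, 9↦3, 10↦0]  zeros at y ∈ {0, 10}
  x = 2: [0↦3, 1↦9, 2↦2, 3↦5, 4↦8, 5↦1, 6↦7, 7↦5, 8↦7, 9↦3, 10↦5]  zeros at y ∈ ∅
  x = 3: [0↦8, 1↦5, 2↦4, 3↦6, 4↦1, 5↦1, 6↦7, 7↦9, 8↦8, 9↦5, 10↦1]  zeros at y ∈ ∅
  x = 4: [0↦4, 1↦3, 2↦8, 3↦9, 4↦7, 5↦3, 6↦9, 7↦4, 8↦0, 9↦9, 10↦10]  zeros at y ∈ {8}
  x = 5: [0↦2, 1↦3, 2↦3, 3↦3, 4↦4, 5↦7, 6↦2, 7↦1, 8↦5, 9↦4, 10↦10]  zeros at y ∈ ∅
  x = 6: [0↦2, 1↦5, 2↦0, 3↦10, 4↦3, 5↦2, 6↦8, 7↦0, 8↦1, 9↦1, 10↦1]  zeros at y ∈ {2, 7}
  x = 7: [0↦4, 1↦9, 2↦10, 3↦8, 4↦4, 5↦10, 6↦5, 7↦1, 8↦10, 9↦0, 10↦5]  zeros at y ∈ {9}
  x = 8: [0↦8, 1↦4, 2↦0, 3↦8, 4↦7, 5↦9, 6↦4, 7↦4, 8↦10, 9↦1, 10↦0]  zeros at y ∈ {2, 10}
  x = 9: [0↦3, 1↦1, 2↦3, 3↦10, 4↦1, 5↦10, 6↦5, 7↦9, 8↦1, 9↦4, 10↦8]  zeros at y ∈ ∅
  x = 10: [0↦0, 1↦0, 2↦8, 3↦3, 4↦8, 5↦2, 6↦8, 7↦5, 8↦5, 9↦9, 10↦7]  zeros at y ∈ {0, 1}
Collecting zeros: affine points = {(0, 8), (1, 0), (1, 10), (4, 8), (6, 2), (6, 7), (7, 9), (8, 2), (8, 10), (10, 0), (10, 1)}.
Total count |C(F_11)_aff| = 11.


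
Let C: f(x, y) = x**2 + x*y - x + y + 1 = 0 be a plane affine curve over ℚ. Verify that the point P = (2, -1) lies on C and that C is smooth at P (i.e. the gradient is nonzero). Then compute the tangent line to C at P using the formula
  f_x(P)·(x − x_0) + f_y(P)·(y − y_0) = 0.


Tangent line at P: 2*x + 3*y - 1 = 0.

Step 1: f(2, -1) = 0, so P lies on C.
Step 2: partial derivatives
  f_x(x, y) = 2*x + y - 1, f_y(x, y) = x + 1.
  f_x(P) = 2, f_y(P) = 3 (gradient nonzero, so P is smooth).
Step 3: tangent line at P: 2·(x − 2) + 3·(y − -1) = 0.
Expanding: 2*x + 3*y - 1 = 0.


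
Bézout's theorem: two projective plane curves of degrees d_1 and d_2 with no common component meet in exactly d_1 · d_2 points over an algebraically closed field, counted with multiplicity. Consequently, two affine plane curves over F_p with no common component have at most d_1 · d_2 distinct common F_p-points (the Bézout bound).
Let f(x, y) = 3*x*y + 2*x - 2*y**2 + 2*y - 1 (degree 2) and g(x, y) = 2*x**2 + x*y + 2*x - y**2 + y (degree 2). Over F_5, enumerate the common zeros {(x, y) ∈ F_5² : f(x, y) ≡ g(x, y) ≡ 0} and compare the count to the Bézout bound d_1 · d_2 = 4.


Common zeros: ∅; count = 0; Bézout bound = 4.

deg(f) = 2, deg(g) = 2, so Bézout bound = 4.
Scan x ∈ F_5. For each x, list the y ∈ F_5 with f(x, y) ≡ 0 and those with g(x, y) ≡ 0 (mod 5); the common zeros in that column are the intersection.
  x = 0: f ≡ 0 at y ∈ {2, 4}; g ≡ 0 at y ∈ {0, 1}; common: ∅.
  x = 1: f ≡ 0 at y ∈ ∅; g ≡ 0 at y ∈ {1}; common: ∅.
  x = 2: f ≡ 0 at y ∈ ∅; g ≡ 0 at y ∈ ∅; common: ∅.
  x = 3: f ≡ 0 at y ∈ {0, 3}; g ≡ 0 at y ∈ ∅; common: ∅.
  x = 4: f ≡ 0 at y ∈ ∅; g ≡ 0 at y ∈ {0}; common: ∅.
Collecting: common zeros = ∅, so the count is 0.
Comparison with the Bézout bound: 0 ≤ 4 = deg(f)·deg(g), as expected for curves with no common component (the affine F_5-count falls short of the bound because intersections may lie at infinity, over extension fields, or carry multiplicity).


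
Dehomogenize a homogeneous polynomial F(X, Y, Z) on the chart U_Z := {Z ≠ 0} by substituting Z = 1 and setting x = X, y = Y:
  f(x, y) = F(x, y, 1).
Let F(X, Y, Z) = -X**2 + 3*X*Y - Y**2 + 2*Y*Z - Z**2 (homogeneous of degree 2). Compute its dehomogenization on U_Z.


f(x, y) = -x**2 + 3*x*y - y**2 + 2*y - 1

On U_Z we set Z = 1. Each monomial c·X^i·Y^j·Z^k in F becomes c·x^i·y^j·1^k = c·x^i·y^j.
Substituting Z = 1: F(X, Y, 1) = -x**2 + 3*x*y - y**2 + 2*y - 1.
Note: deg(f) ≤ deg(F) = 2; strict inequality happens when F is divisible by Z (lost terms).


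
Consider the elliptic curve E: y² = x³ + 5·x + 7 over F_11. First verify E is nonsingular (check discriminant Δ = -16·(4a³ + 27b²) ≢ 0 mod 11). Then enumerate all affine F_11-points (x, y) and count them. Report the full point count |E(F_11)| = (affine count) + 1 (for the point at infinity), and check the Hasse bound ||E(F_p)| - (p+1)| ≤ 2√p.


Affine points = {(2, 5), (2, 6), (3, 4), (3, 7), (4, 5), (4, 6), (5, 5), (5, 6), (6, 0), (7, 0), (8, 3), (8, 8), (9, 0), (10, 1), (10, 10)}; affine count = 15; |E(F_11)| = 16.

Discriminant check: Δ ∝ 4a³ + 27b² = 4·5³ + 27·7² = 4·125 + 27·49 ≡ 8 (mod 11). Nonzero ⇒ E is nonsingular.
For each x ∈ F_11, compute rhs = x³ + 5·x + 7 mod 11, then count y ∈ F_11 with y² ≡ rhs.
  x = 0: rhs = 7, matching y values: none (0 points).
  x = 1: rhs = 2, matching y values: none (0 points).
  x = 2: rhs = 3, matching y values: 5, 6 (2 points).
  x = 3: rhs = 5, matching y values: 4, 7 (2 points).
  x = 4: rhs = 3, matching y values: 5, 6 (2 points).
  x = 5: rhs = 3, matching y values: 5, 6 (2 points).
  x = 6: rhs = 0, matching y values: 0 (1 points).
  x = 7: rhs = 0, matching y values: 0 (1 points).
  x = 8: rhs = 9, matching y values: 3, 8 (2 points).
  x = 9: rhs = 0, matching y values: 0 (1 points).
  x = 10: rhs = 1, matching y values: 1, 10 (2 points).
Total affine count: 15.
Full point count |E(F_11)| = 15 + 1 = 16.
Hasse bound: |16 − (11+1)| = |4| = 4 ≤ 2√11 ≈ 6.6332 ✓.


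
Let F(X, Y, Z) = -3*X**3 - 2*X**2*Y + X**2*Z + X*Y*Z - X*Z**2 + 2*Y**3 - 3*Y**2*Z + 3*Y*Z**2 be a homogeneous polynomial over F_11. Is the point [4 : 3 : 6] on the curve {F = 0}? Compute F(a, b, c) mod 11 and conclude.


F(4,3,6) ≡ 7 (mod 11); P is NOT on the curve.

Evaluate F(4, 3, 6) term-by-term (mod 11).
  -3*X**3 ↦ -3·64·1·1 = -192
  -2*X**2*Y ↦ -2·16·3·1 = -96
  X**2*Z ↦ 1·16·1·6 = 96
  X*Y*Z ↦ 1·4·3·6 = 72
  -X*Z**2 ↦ -1·4·1·36 = -144
  2*Y**3 ↦ 2·1·27·1 = 54
  -3*Y**2*Z ↦ -3·1·9·6 = -162
  3*Y*Z**2 ↦ 3·1·3·36 = 324
Sum: F(4, 3, 6) = (-192) + (-96) + (96) + (72) + (-144) + (54) + (-162) + (324) = -48.
Reducing mod 11: -48 ≡ 7 (mod 11).
Since F(a, b, c) ≡ 7 ≠ 0 (mod 11), P does NOT lie on the curve.


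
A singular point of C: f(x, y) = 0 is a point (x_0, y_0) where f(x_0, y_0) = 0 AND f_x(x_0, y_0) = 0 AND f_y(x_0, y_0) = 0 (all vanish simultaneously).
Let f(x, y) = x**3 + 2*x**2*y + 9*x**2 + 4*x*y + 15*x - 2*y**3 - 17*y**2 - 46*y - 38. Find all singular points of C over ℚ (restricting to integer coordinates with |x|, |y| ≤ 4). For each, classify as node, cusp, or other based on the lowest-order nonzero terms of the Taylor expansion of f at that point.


Singular points: {(-1, -3)}; classification: cusp.

Compute partial derivatives:
  f_x = 3*x**2 + 4*x*y + 18*x + 4*y + 15.
  f_y = 2*x**2 + 4*x - 6*y**2 - 34*y - 46.
Scan x_0 ∈ {−4, ..., 4}. For each x_0, f_y(x_0, y) is a polynomial in y; find its integer roots y ∈ {−4, ..., 4}, then test f_x and f at those candidates.
  x = -4: f_y(-4, y) = -6*y**2 - 34*y - 30; no integer root y with |y| ≤ 4.
  x = -3: f_y(-3, y) = -6*y**2 - 34*y - 40; vanishes at y ∈ {-4}. (-3, -4): f_x = 20 ≠ 0.
  x = -2: f_y(-2, y) = -6*y**2 - 34*y - 46; no integer root y with |y| ≤ 4.
  x = -1: f_y(-1, y) = -6*y**2 - 34*y - 48; vanishes at y ∈ {-3}. (-1, -3): f_x = 0, f = 0 — SINGULAR.
  x = 0: f_y(0, y) = -6*y**2 - 34*y - 46; no integer root y with |y| ≤ 4.
  x = 1: f_y(1, y) = -6*y**2 - 34*y - 40; vanishes at y ∈ {-4}. (1, -4): f_x = 4 ≠ 0.
  x = 2: f_y(2, y) = -6*y**2 - 34*y - 30; no integer root y with |y| ≤ 4.
  x = 3: f_y(3, y) = -6*y**2 - 34*y - 16; no integer root y with |y| ≤ 4.
  x = 4: f_y(4, y) = -6*y**2 - 34*y + 2; no integer root y with |y| ≤ 4.
Only singular point on the grid: (-1, -3).
Classify: substitute x = -1 + u, y = -3 + v and expand: f = u**3 + 2*u**2*v - 2*v**3 + v**2.
No constant or linear terms (consistent with a singular point). Quadratic part: v**2. Cubic part: u**3 + 2*u**2*v - 2*v**3.
The quadratic part v**2 is a perfect square, so there is a single (double) tangent line v = 0, i.e. y = -3. Restricting the cubic part to that line (v = 0) leaves u**3 ≠ 0, so f is not divisible by v and the branch is v² ≈ -u**3 to lowest order — this is a cusp.
Classification: cusp.


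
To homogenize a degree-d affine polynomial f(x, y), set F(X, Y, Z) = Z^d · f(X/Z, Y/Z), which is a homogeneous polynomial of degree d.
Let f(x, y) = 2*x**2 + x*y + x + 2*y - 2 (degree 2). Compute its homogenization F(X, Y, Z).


F(X, Y, Z) = 2*X**2 + X*Y + X*Z + 2*Y*Z - 2*Z**2

deg(f) = 2.
Substitute x = X/Z, y = Y/Z into f, then multiply by Z^2.
  monomial 2·x^2·y^0 ↦ 2·X^2·Y^0·Z^0.
  monomial 1·x^1·y^1 ↦ 1·X^1·Y^1·Z^0.
  monomial 1·x^1·y^0 ↦ 1·X^1·Y^0·Z^1.
  monomial 2·x^0·y^1 ↦ 2·X^0·Y^1·Z^1.
  monomial -2·x^0·y^0 ↦ -2·X^0·Y^0·Z^2.
Collecting: F(X, Y, Z) = 2*X**2 + X*Y + X*Z + 2*Y*Z - 2*Z**2.


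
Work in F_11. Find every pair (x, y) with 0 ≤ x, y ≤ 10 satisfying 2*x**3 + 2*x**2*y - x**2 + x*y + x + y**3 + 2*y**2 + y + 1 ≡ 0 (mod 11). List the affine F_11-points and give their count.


Affine F_11-points: {(0, 8), (1, 5), (1, 10), (4, 6), (5, 0), (5, 10), (6, 7), (8, 6), (9, 1), (10, 6)}; count = 10.

For each of the 121 pairs (x, y) ∈ F_11², evaluate f(x, y) mod 11. Record the zeros.
  x = 0: [0↦1, 1↦5, 2↦8, 3↦5, 4↦2, 5↦5, 6↦9, 7↦9, 8↦0, 9↦10, 10↦1]  zeros at y ∈ {8}
  x = 1: [0↦3, 1↦10, 2↦5, 3↦5, 4↦5, 5↦0, 6↦7, 7↦10, 8↦4, 9↦6, 10↦0]  zeros at y ∈ {5, 10}
  x = 2: [0↦4, 1↦7, 2↦9, 3↦5, 4↦1, 5↦3, 6↦6, 7↦5, 8↦6, 9↦4, 10↦5]  zeros at y ∈ ∅
  x = 3: [0↦5, 1↦8, 2↦10, 3↦6, 4↦2, 5↦4, 6↦7, 7↦6, 8↦7, 9↦5, 10↦6]  zeros at y ∈ ∅
  x = 4: [0↦7, 1↦3, 2↦9, 3↦9, 4↦9, 5↦4, 6↦0, 7↦3, 8↦8, 9↦10, 10↦4]  zeros at y ∈ {6}
  x = 5: [0↦0, 1↦4, 2↦7, 3↦4, 4↦1, 5↦4, 6↦8, 7↦8, 8↦10, 9↦9, 10↦0]  zeros at y ∈ {0, 10}
  x = 6: [0↦7, 1↦1, 2↦5, 3↦3, 4↦1, 5↦5, 6↦10, 7↦0, 8↦3, 9↦3, 10↦6]  zeros at y ∈ {7}
  x = 7: [0↦7, 1↦6, 2↦4, 3↦7, 4↦10, 5↦8, 6↦7, 7↦2, 8↦10, 9↦4, 10↦1]  zeros at y ∈ ∅
  x = 8: [0↦1, 1↦9, 2↦5, 3↦6, 4↦7, 5↦3, 6↦0, 7↦4, 8↦10, 9↦2, 10↦8]  zeros at y ∈ {6}
  x = 9: [0↦1, 1↦0, 2↦9, 3↦1, 4↦4, 5↦2, 6↦1, 7↦7, 8↦4, 9↦9, 10↦6]  zeros at y ∈ {1}
  x = 10: [0↦8, 1↦2, 2↦6, 3↦4, 4↦2, 5↦6, 6↦0, 7↦1, 8↦4, 9↦4, 10↦7]  zeros at y ∈ {6}
Collecting zeros: affine points = {(0, 8), (1, 5), (1, 10), (4, 6), (5, 0), (5, 10), (6, 7), (8, 6), (9, 1), (10, 6)}.
Total count |C(F_11)_aff| = 10.


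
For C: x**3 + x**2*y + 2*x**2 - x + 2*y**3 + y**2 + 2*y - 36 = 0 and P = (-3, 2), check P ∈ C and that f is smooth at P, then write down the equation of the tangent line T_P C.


Tangent line at P: 2*x + 39*y - 72 = 0.

Step 1: f(-3, 2) = 0, so P lies on C.
Step 2: partial derivatives
  f_x(x, y) = 3*x**2 + 2*x*y + 4*x - 1, f_y(x, y) = x**2 + 6*y**2 + 2*y + 2.
  f_x(P) = 2, f_y(P) = 39 (gradient nonzero, so P is smooth).
Step 3: tangent line at P: 2·(x − -3) + 39·(y − 2) = 0.
Expanding: 2*x + 39*y - 72 = 0.


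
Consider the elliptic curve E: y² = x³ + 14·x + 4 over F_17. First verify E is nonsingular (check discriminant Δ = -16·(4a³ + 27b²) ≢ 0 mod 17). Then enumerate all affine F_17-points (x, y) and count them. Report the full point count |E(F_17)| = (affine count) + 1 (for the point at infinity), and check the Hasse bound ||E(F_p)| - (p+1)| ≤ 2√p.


Affine points = {(0, 2), (0, 15), (1, 6), (1, 11), (6, 7), (6, 10), (8, 4), (8, 13), (9, 3), (9, 14), (12, 8), (12, 9), (15, 6), (15, 11)}; affine count = 14; |E(F_17)| = 15.

Discriminant check: Δ ∝ 4a³ + 27b² = 4·14³ + 27·4² = 4·2744 + 27·16 ≡ 1 (mod 17). Nonzero ⇒ E is nonsingular.
For each x ∈ F_17, compute rhs = x³ + 14·x + 4 mod 17, then count y ∈ F_17 with y² ≡ rhs.
  x = 0: rhs = 4, matching y values: 2, 15 (2 points).
  x = 1: rhs = 2, matching y values: 6, 11 (2 points).
  x = 2: rhs = 6, matching y values: none (0 points).
  x = 3: rhs = 5, matching y values: none (0 points).
  x = 4: rhs = 5, matching y values: none (0 points).
  x = 5: rhs = 12, matching y values: none (0 points).
  x = 6: rhs = 15, matching y values: 7, 10 (2 points).
  x = 7: rhs = 3, matching y values: none (0 points).
  x = 8: rhs = 16, matching y values: 4, 13 (2 points).
  x = 9: rhs = 9, matching y values: 3, 14 (2 points).
  x = 10: rhs = 5, matching y values: none (0 points).
  x = 11: rhs = 10, matching y values: none (0 points).
  x = 12: rhs = 13, matching y values: 8, 9 (2 points).
  x = 13: rhs = 3, matching y values: none (0 points).
  x = 14: rhs = 3, matching y values: none (0 points).
  x = 15: rhs = 2, matching y values: 6, 11 (2 points).
  x = 16: rhs = 6, matching y values: none (0 points).
Total affine count: 14.
Full point count |E(F_17)| = 14 + 1 = 15.
Hasse bound: |15 − (17+1)| = |-3| = 3 ≤ 2√17 ≈ 8.2462 ✓.


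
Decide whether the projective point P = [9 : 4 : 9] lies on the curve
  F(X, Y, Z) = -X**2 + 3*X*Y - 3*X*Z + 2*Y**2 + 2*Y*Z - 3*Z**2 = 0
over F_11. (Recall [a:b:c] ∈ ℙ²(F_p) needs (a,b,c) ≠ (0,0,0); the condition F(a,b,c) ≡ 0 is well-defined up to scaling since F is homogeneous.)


F(9,4,9) ≡ 8 (mod 11); P is NOT on the curve.

Evaluate F(9, 4, 9) term-by-term (mod 11).
  -X**2 ↦ -1·81·1·1 = -81
  3*X*Y ↦ 3·9·4·1 = 108
  -3*X*Z ↦ -3·9·1·9 = -243
  2*Y**2 ↦ 2·1·16·1 = 32
  2*Y*Z ↦ 2·1·4·9 = 72
  -3*Z**2 ↦ -3·1·1·81 = -243
Sum: F(9, 4, 9) = (-81) + (108) + (-243) + (32) + (72) + (-243) = -355.
Reducing mod 11: -355 ≡ 8 (mod 11).
Since F(a, b, c) ≡ 8 ≠ 0 (mod 11), P does NOT lie on the curve.


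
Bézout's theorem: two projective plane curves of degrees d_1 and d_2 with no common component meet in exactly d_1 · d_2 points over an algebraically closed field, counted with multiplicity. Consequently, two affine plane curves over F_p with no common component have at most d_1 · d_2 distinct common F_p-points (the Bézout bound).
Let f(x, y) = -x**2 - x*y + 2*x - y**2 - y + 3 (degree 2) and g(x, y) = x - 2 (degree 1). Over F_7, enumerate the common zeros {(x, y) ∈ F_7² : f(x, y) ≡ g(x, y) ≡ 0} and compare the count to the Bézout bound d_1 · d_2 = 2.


Common zeros: {(2, 2)}; count = 1; Bézout bound = 2.

deg(f) = 2, deg(g) = 1, so Bézout bound = 2.
Scan x ∈ F_7. For each x, list the y ∈ F_7 with f(x, y) ≡ 0 and those with g(x, y) ≡ 0 (mod 7); the common zeros in that column are the intersection.
  x = 0: f ≡ 0 at y ∈ ∅; g ≡ 0 at y ∈ ∅; common: ∅.
  x = 1: f ≡ 0 at y ∈ ∅; g ≡ 0 at y ∈ ∅; common: ∅.
  x = 2: f ≡ 0 at y ∈ {2}; g ≡ 0 at y ∈ {0, 1, 2, 3, 4, 5, 6}; common: {2}.
  x = 3: f ≡ 0 at y ∈ {0, 3}; g ≡ 0 at y ∈ ∅; common: ∅.
  x = 4: f ≡ 0 at y ∈ ∅; g ≡ 0 at y ∈ ∅; common: ∅.
  x = 5: f ≡ 0 at y ∈ {2, 6}; g ≡ 0 at y ∈ ∅; common: ∅.
  x = 6: f ≡ 0 at y ∈ {0}; g ≡ 0 at y ∈ ∅; common: ∅.
Collecting: common zeros = {(2, 2)}, so the count is 1.
Comparison with the Bézout bound: 1 ≤ 2 = deg(f)·deg(g), as expected for curves with no common component (the affine F_7-count falls short of the bound because intersections may lie at infinity, over extension fields, or carry multiplicity).


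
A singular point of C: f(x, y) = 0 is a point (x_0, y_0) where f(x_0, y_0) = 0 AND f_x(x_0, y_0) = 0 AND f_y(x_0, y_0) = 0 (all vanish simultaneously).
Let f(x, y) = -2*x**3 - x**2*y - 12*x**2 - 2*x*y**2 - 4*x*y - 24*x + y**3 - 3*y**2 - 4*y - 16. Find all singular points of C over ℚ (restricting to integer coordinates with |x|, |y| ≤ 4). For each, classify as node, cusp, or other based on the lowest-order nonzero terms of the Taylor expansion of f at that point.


Singular points: {(-2, 0)}; classification: cusp.

Compute partial derivatives:
  f_x = -6*x**2 - 2*x*y - 24*x - 2*y**2 - 4*y - 24.
  f_y = -x**2 - 4*x*y - 4*x + 3*y**2 - 6*y - 4.
Scan x_0 ∈ {−4, ..., 4}. For each x_0, f_y(x_0, y) is a polynomial in y; find its integer roots y ∈ {−4, ..., 4}, then test f_x and f at those candidates.
  x = -4: f_y(-4, y) = 3*y**2 + 10*y - 4; no integer root y with |y| ≤ 4.
  x = -3: f_y(-3, y) = 3*y**2 + 6*y - 1; no integer root y with |y| ≤ 4.
  x = -2: f_y(-2, y) = 3*y**2 + 2*y; vanishes at y ∈ {0}. (-2, 0): f_x = 0, f = 0 — SINGULAR.
  x = -1: f_y(-1, y) = 3*y**2 - 2*y - 1; vanishes at y ∈ {1}. (-1, 1): f_x = -10 ≠ 0.
  x = 0: f_y(0, y) = 3*y**2 - 6*y - 4; no integer root y with |y| ≤ 4.
  x = 1: f_y(1, y) = 3*y**2 - 10*y - 9; no integer root y with |y| ≤ 4.
  x = 2: f_y(2, y) = 3*y**2 - 14*y - 16; no integer root y with |y| ≤ 4.
  x = 3: f_y(3, y) = 3*y**2 - 18*y - 25; no integer root y with |y| ≤ 4.
  x = 4: f_y(4, y) = 3*y**2 - 22*y - 36; no integer root y with |y| ≤ 4.
Only singular point on the grid: (-2, 0).
Classify: substitute x = -2 + u, y = 0 + v and expand: f = -2*u**3 - u**2*v - 2*u*v**2 + v**3 + v**2.
No constant or linear terms (consistent with a singular point). Quadratic part: v**2. Cubic part: -2*u**3 - u**2*v - 2*u*v**2 + v**3.
The quadratic part v**2 is a perfect square, so there is a single (double) tangent line v = 0, i.e. y = 0. Restricting the cubic part to that line (v = 0) leaves -2*u**3 ≠ 0, so f is not divisible by v and the branch is v² ≈ 2*u**3 to lowest order — this is a cusp.
Classification: cusp.


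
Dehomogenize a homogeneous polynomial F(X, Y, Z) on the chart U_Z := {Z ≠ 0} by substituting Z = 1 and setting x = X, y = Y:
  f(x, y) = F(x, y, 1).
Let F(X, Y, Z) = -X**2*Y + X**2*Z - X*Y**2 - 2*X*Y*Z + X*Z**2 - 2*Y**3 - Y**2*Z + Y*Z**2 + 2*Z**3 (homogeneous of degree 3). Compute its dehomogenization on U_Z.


f(x, y) = -x**2*y + x**2 - x*y**2 - 2*x*y + x - 2*y**3 - y**2 + y + 2

On U_Z we set Z = 1. Each monomial c·X^i·Y^j·Z^k in F becomes c·x^i·y^j·1^k = c·x^i·y^j.
Substituting Z = 1: F(X, Y, 1) = -x**2*y + x**2 - x*y**2 - 2*x*y + x - 2*y**3 - y**2 + y + 2.
Note: deg(f) ≤ deg(F) = 3; strict inequality happens when F is divisible by Z (lost terms).


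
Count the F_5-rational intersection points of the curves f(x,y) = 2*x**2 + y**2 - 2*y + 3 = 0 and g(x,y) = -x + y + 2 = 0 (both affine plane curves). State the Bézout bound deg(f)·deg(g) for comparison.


Common zeros: {(3, 1), (4, 2)}; count = 2; Bézout bound = 2.

deg(f) = 2, deg(g) = 1, so Bézout bound = 2.
Scan x ∈ F_5. For each x, list the y ∈ F_5 with f(x, y) ≡ 0 and those with g(x, y) ≡ 0 (mod 5); the common zeros in that column are the intersection.
  x = 0: f ≡ 0 at y ∈ ∅; g ≡ 0 at y ∈ {3}; common: ∅.
  x = 1: f ≡ 0 at y ∈ {0, 2}; g ≡ 0 at y ∈ {4}; common: ∅.
  x = 2: f ≡ 0 at y ∈ {1}; g ≡ 0 at y ∈ {0}; common: ∅.
  x = 3: f ≡ 0 at y ∈ {1}; g ≡ 0 at y ∈ {1}; common: {1}.
  x = 4: f ≡ 0 at y ∈ {0, 2}; g ≡ 0 at y ∈ {2}; common: {2}.
Collecting: common zeros = {(3, 1), (4, 2)}, so the count is 2.
Comparison with the Bézout bound: 2 ≤ 2 = deg(f)·deg(g), as expected for curves with no common component (the bound is attained).


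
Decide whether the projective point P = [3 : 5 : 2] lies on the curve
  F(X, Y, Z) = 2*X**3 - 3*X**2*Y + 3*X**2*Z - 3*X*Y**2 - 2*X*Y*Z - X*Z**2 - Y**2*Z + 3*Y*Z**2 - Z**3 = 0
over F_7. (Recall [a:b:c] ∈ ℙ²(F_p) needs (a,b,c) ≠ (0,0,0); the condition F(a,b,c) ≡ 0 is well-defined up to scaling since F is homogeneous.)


F(3,5,2) ≡ 0 (mod 7); P is on the curve.

Evaluate F(3, 5, 2) term-by-term (mod 7).
  2*X**3 ↦ 2·27·1·1 = 54
  -3*X**2*Y ↦ -3·9·5·1 = -135
  3*X**2*Z ↦ 3·9·1·2 = 54
  -3*X*Y**2 ↦ -3·3·25·1 = -225
  -2*X*Y*Z ↦ -2·3·5·2 = -60
  -X*Z**2 ↦ -1·3·1·4 = -12
  -Y**2*Z ↦ -1·1·25·2 = -50
  3*Y*Z**2 ↦ 3·1·5·4 = 60
  -Z**3 ↦ -1·1·1·8 = -8
Sum: F(3, 5, 2) = (54) + (-135) + (54) + (-225) + (-60) + (-12) + (-50) + (60) + (-8) = -322.
Reducing mod 7: -322 ≡ 0 (mod 7).
Since F(a, b, c) ≡ 0 (mod 7), P lies on the curve.
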